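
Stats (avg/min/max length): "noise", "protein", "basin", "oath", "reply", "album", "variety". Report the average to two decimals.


Lengths: "noise"=5, "protein"=7, "basin"=5, "oath"=4, "reply"=5, "album"=5, "variety"=7
Sum = 38, Count = 7
Average = 38/7 = 5.43
= avg=5.43, min=4, max=7


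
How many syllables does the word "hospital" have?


Word: "hospital"
Syllable breakdown: hos | pi | tal
Counting: 3 parts
= 3 syllables


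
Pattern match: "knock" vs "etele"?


Pattern of "knock": [0, 1, 2, 3, 0]
Pattern of "etele": [0, 1, 0, 2, 0]
Patterns do not match
Same pattern = No


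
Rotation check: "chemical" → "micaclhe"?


Word: "chemical", Candidate: "micaclhe"
Method: check if candidate is substring of word+word
"chemicalchemical" contains "micaclhe"? No
Is rotation = No


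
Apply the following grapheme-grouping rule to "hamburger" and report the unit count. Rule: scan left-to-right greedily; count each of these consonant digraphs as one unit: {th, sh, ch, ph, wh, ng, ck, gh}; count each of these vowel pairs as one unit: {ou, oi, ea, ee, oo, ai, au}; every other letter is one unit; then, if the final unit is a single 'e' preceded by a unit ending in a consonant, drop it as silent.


Word: "hamburger" (9 letters)
Left-to-right scan:
  [1] 'h' (letter)
  [2] 'a' (letter)
  [3] 'm' (letter)
  [4] 'b' (letter)
  [5] 'u' (letter)
  [6] 'r' (letter)
  [7] 'g' (letter)
  [8] 'e' (letter)
  [9] 'r' (letter)
Units from scan: 9
Sound units = 9 units


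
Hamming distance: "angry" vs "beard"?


Comparing character by character (same length = 5):
  Pos 0: 'a' vs 'b' !=
  Pos 1: 'n' vs 'e' !=
  Pos 2: 'g' vs 'a' !=
  Pos 3: 'r' vs 'r' =
  Pos 4: 'y' vs 'd' !=
Hamming distance = 4


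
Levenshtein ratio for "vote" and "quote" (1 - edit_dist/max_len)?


Word 1: "vote" (length 4)
Word 2: "quote" (length 5)
One optimal edit sequence:
  1. insert 'q'  (+1)
  2. substitute 'v' -> 'u'  (+1)
  3. keep 'o'
  4. keep 't'
  5. keep 'e'
Edit distance = 2
Max length = max(4, 5) = 5
Similarity = 1 - 2/5
= 0.6000


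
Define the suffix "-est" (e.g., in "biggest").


Suffix: -est
Example: biggest = big + -est, with a spelling change
Meaning = most


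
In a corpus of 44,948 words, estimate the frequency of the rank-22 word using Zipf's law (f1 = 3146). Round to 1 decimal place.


Zipf's law: f(r) = f(1) / r
f(1) = 3146
f(22) = 3146 / 22
= 143.0 occurrences


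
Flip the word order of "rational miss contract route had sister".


Original: "rational miss contract route had sister"
Words (1..n): rational | miss | contract | route | had | sister
Reversed (n..1): sister | had | route | contract | miss | rational
Result = "sister had route contract miss rational"


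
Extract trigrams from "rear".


Word: "rear" (length 4)
Number of trigrams = 4 - 3 + 1 = 2
  Position 0: "rea"
  Position 1: "ear"
Trigrams = "rea", "ear"


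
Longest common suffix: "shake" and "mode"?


Word 1: "shake"
Word 2: "mode"
Comparing from end:
  Pos -1: 'e' == 'e'
  Pos -2: 'k' != 'd' (stop)
LCS = "e" (length 1)


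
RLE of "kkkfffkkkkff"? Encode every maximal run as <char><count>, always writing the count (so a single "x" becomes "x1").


String: "kkkfffkkkkff"
Scanning for consecutive runs:
  'k' x 3
  'f' x 3
  'k' x 4
  'f' x 2
RLE = "k3f3k4f2"


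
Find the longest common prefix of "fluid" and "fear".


Word 1: "fluid"
Word 2: "fear"
Comparing from start:
  Pos 0: 'f' == 'f'
  Pos 1: 'l' != 'e' (stop)
LCP = "f" (length 1)


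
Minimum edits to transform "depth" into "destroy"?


Word 1: "depth" (length 5)
Word 2: "destroy" (length 7)
One optimal edit sequence (insert/delete/substitute each cost 1):
  1. keep 'd'
  2. keep 'e'
  3. substitute 'p' -> 's'  (+1)
  4. keep 't'
  5. insert 'r'  (+1)
  6. insert 'o'  (+1)
  7. substitute 'h' -> 'y'  (+1)
Total edit operations: 4
Edit distance = 4


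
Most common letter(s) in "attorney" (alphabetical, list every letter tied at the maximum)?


Word: "attorney"
Letter counts:
  'a': 1
  'e': 1
  'n': 1
  'o': 1
  'r': 1
  't': 2
  'y': 1
Maximum count = 2
Most frequent = 't' (2 times each)


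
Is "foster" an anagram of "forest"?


Word 1: "forest" → sorted: eforst
Word 2: "foster" → sorted: eforst
Same letters? eforst == eforst
Anagram = Yes


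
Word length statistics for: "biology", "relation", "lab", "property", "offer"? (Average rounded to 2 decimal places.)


Lengths: "biology"=7, "relation"=8, "lab"=3, "property"=8, "offer"=5
Sum = 31, Count = 5
Average = 31/5 = 6.20
= avg=6.20, min=3, max=8


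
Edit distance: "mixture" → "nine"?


Word 1: "mixture" (length 7)
Word 2: "nine" (length 4)
One optimal edit sequence (insert/delete/substitute each cost 1):
  1. substitute 'm' -> 'n'  (+1)
  2. keep 'i'
  3. delete 'x'  (+1)
  4. delete 't'  (+1)
  5. delete 'u'  (+1)
  6. substitute 'r' -> 'n'  (+1)
  7. keep 'e'
Total edit operations: 5
Edit distance = 5


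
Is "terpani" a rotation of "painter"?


Word: "painter", Candidate: "terpani"
Method: check if candidate is substring of word+word
"painterpainter" contains "terpani"? No
Is rotation = No


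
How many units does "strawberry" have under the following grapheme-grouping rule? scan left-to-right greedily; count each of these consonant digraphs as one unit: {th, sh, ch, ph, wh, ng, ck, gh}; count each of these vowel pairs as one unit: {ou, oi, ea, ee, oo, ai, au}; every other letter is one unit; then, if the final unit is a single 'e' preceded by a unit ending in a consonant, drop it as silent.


Word: "strawberry" (10 letters)
Left-to-right scan:
  (1) 's' (letter)
  (2) 't' (letter)
  (3) 'r' (letter)
  (4) 'a' (letter)
  (5) 'w' (letter)
  (6) 'b' (letter)
  (7) 'e' (letter)
  (8) 'r' (letter)
  (9) 'r' (letter)
  (10) 'y' (letter)
Units from scan: 10
Sound units = 10 units


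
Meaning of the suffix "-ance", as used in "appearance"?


Suffix: -ance
Example: appearance = appear + -ance
Meaning = state of


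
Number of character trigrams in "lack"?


Word: "lack" (length 4)
Number of 3-grams = length - 3 + 1 = 4 - 3 + 1
= 2


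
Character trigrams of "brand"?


Word: "brand" (length 5)
Number of trigrams = 5 - 3 + 1 = 3
  Position 0: "bra"
  Position 1: "ran"
  Position 2: "and"
Trigrams = "bra", "ran", "and"


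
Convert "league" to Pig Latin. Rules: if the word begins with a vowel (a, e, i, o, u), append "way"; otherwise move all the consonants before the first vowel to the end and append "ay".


Word: "league"
Starts with consonant(s) → move to end, add 'ay'
Consonant cluster: "l"
Pig Latin = "eaguelay"


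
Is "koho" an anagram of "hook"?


Word 1: "hook" → sorted: hkoo
Word 2: "koho" → sorted: hkoo
Same letters? hkoo == hkoo
Anagram = Yes


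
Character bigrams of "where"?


Word: "where" (length 5)
Number of bigrams = 5 - 2 + 1 = 4
  Position 0: "wh"
  Position 1: "he"
  Position 2: "er"
  Position 3: "re"
Bigrams = "wh", "he", "er", "re"


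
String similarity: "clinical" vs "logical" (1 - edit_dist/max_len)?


Word 1: "clinical" (length 8)
Word 2: "logical" (length 7)
One optimal edit sequence:
  1. delete 'c'  (+1)
  2. keep 'l'
  3. substitute 'i' -> 'o'  (+1)
  4. substitute 'n' -> 'g'  (+1)
  5. keep 'i'
  6. keep 'c'
  7. keep 'a'
  8. keep 'l'
Edit distance = 3
Max length = max(8, 7) = 8
Similarity = 1 - 3/8
= 0.6250


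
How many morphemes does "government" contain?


Word: "government"
Morphemes: govern / -ment
Each morpheme carries meaning
= 2 morphemes


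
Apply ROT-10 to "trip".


Word: "trip"
Shift: 10
Each letter → (letter + shift) mod 26:
  't' (19) + 10 = 3 → 'd'
  'r' (17) + 10 = 1 → 'b'
  'i' (8) + 10 = 18 → 's'
  'p' (15) + 10 = 25 → 'z'
Result = "dbsz"


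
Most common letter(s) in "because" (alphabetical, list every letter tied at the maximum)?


Word: "because"
Letter counts:
  'a': 1
  'b': 1
  'c': 1
  'e': 2
  's': 1
  'u': 1
Maximum count = 2
Most frequent = 'e' (2 times each)


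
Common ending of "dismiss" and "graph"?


Word 1: "dismiss"
Word 2: "graph"
Comparing from end:
  Pos -1: 's' != 'h' (stop)
LCS = "" (length 0)


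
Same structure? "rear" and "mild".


Pattern of "rear": [0, 1, 2, 0]
Pattern of "mild": [0, 1, 2, 3]
Patterns do not match
Same pattern = No


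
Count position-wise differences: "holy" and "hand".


Comparing character by character (same length = 4):
  Pos 0: 'h' vs 'h' =
  Pos 1: 'o' vs 'a' !=
  Pos 2: 'l' vs 'n' !=
  Pos 3: 'y' vs 'd' !=
Hamming distance = 3


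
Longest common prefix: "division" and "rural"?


Word 1: "division"
Word 2: "rural"
Comparing from start:
  Pos 0: 'd' != 'r' (stop)
LCP = "" (length 0)


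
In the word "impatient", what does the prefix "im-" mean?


Prefix: im-
Example: impatient = im- + patient
Meaning = not / into


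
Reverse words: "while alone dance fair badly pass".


Original: "while alone dance fair badly pass"
Words (1..n): while | alone | dance | fair | badly | pass
Reversed (n..1): pass | badly | fair | dance | alone | while
Result = "pass badly fair dance alone while"


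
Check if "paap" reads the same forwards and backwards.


Word: "paap"
Reversed: "paap"
Forward == Backward? paap == paap
Palindrome = Yes


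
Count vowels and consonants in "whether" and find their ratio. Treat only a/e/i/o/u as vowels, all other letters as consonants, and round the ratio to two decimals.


Word: "whether"
Vowels (a,e,i,o,u): 2
Consonants: 5
Ratio = 2/5
= 0.40


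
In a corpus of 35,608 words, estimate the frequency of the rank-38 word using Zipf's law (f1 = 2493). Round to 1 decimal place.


Zipf's law: f(r) = f(1) / r
f(1) = 2493
f(38) = 2493 / 38
= 65.6 occurrences


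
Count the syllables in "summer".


Word: "summer"
Syllable breakdown: sum · mer
Counting: 2 parts
= 2 syllables


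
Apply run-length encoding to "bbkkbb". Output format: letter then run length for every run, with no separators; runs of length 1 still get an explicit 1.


String: "bbkkbb"
Scanning for consecutive runs:
  'b' x 2
  'k' x 2
  'b' x 2
RLE = "b2k2b2"


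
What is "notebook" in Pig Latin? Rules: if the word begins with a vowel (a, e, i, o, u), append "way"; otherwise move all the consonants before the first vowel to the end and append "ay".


Word: "notebook"
Starts with consonant(s) → move to end, add 'ay'
Consonant cluster: "n"
Pig Latin = "otebooknay"


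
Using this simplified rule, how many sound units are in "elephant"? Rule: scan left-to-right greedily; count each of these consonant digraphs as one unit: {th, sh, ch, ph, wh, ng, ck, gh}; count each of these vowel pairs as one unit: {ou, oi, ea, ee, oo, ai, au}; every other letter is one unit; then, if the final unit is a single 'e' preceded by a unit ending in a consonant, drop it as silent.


Word: "elephant" (8 letters)
Left-to-right scan:
  1. 'e' (letter)
  2. 'l' (letter)
  3. 'e' (letter)
  4. 'ph' (digraph)
  5. 'a' (letter)
  6. 'n' (letter)
  7. 't' (letter)
Units from scan: 7
Sound units = 7 units


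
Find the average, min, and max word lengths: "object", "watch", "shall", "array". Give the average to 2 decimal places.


Lengths: "object"=6, "watch"=5, "shall"=5, "array"=5
Sum = 21, Count = 4
Average = 21/4 = 5.25
= avg=5.25, min=5, max=6


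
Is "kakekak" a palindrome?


Word: "kakekak"
Reversed: "kakekak"
Forward == Backward? kakekak == kakekak
Palindrome = Yes


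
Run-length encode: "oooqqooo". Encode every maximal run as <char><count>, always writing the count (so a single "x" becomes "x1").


String: "oooqqooo"
Scanning for consecutive runs:
  'o' x 3
  'q' x 2
  'o' x 3
RLE = "o3q2o3"


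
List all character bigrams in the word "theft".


Word: "theft" (length 5)
Number of bigrams = 5 - 2 + 1 = 4
  Position 0: "th"
  Position 1: "he"
  Position 2: "ef"
  Position 3: "ft"
Bigrams = "th", "he", "ef", "ft"


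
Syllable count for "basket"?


Word: "basket"
Syllable breakdown: bas / ket
Counting: 2 parts
= 2 syllables


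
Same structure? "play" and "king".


Pattern of "play": [0, 1, 2, 3]
Pattern of "king": [0, 1, 2, 3]
Patterns match
Same pattern = Yes


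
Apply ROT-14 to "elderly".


Word: "elderly"
Shift: 14
Each letter → (letter + shift) mod 26:
  'e' (4) + 14 = 18 → 's'
  'l' (11) + 14 = 25 → 'z'
  'd' (3) + 14 = 17 → 'r'
  'e' (4) + 14 = 18 → 's'
  'r' (17) + 14 = 5 → 'f'
  'l' (11) + 14 = 25 → 'z'
  'y' (24) + 14 = 12 → 'm'
Result = "szrsfzm"


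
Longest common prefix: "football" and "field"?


Word 1: "football"
Word 2: "field"
Comparing from start:
  Pos 0: 'f' == 'f'
  Pos 1: 'o' != 'i' (stop)
LCP = "f" (length 1)


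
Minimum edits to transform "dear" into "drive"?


Word 1: "dear" (length 4)
Word 2: "drive" (length 5)
One optimal edit sequence (insert/delete/substitute each cost 1):
  1. keep 'd'
  2. insert 'r'  (+1)
  3. substitute 'e' -> 'i'  (+1)
  4. substitute 'a' -> 'v'  (+1)
  5. substitute 'r' -> 'e'  (+1)
Total edit operations: 4
Edit distance = 4


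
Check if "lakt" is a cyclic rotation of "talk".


Word: "talk", Candidate: "lakt"
Method: check if candidate is substring of word+word
"talktalk" contains "lakt"? No
Is rotation = No


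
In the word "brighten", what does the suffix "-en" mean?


Suffix: -en
As in: brighten -> bright + -en
Meaning = to make / become


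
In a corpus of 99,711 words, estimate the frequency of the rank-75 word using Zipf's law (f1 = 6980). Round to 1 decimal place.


Zipf's law: f(r) = f(1) / r
f(1) = 6980
f(75) = 6980 / 75
= 93.1 occurrences


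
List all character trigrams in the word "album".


Word: "album" (length 5)
Number of trigrams = 5 - 3 + 1 = 3
  Position 0: "alb"
  Position 1: "lbu"
  Position 2: "bum"
Trigrams = "alb", "lbu", "bum"


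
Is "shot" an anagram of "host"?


Word 1: "host" → sorted: host
Word 2: "shot" → sorted: host
Same letters? host == host
Anagram = Yes


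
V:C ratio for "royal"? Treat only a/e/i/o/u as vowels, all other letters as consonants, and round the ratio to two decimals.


Word: "royal"
Vowels (a,e,i,o,u): 2
Consonants: 3
Ratio = 2/3
= 0.67


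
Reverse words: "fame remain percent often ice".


Original: "fame remain percent often ice"
Words (1..n): fame | remain | percent | often | ice
Reversed (n..1): ice | often | percent | remain | fame
Result = "ice often percent remain fame"


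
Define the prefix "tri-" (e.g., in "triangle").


Prefix: tri-
Example: triangle (tri- + angle)
Meaning = three


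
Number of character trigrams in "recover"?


Word: "recover" (length 7)
Number of 3-grams = length - 3 + 1 = 7 - 3 + 1
= 5


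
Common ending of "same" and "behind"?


Word 1: "same"
Word 2: "behind"
Comparing from end:
  Pos -1: 'e' != 'd' (stop)
LCS = "" (length 0)


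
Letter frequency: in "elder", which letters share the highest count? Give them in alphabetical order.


Word: "elder"
Letter counts:
  'd': 1
  'e': 2
  'l': 1
  'r': 1
Maximum count = 2
Most frequent = 'e' (2 times each)


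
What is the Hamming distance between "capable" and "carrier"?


Comparing character by character (same length = 7):
  Pos 0: 'c' vs 'c' =
  Pos 1: 'a' vs 'a' =
  Pos 2: 'p' vs 'r' !=
  Pos 3: 'a' vs 'r' !=
  Pos 4: 'b' vs 'i' !=
  Pos 5: 'l' vs 'e' !=
  Pos 6: 'e' vs 'r' !=
Hamming distance = 5


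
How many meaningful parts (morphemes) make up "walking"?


Word: "walking"
Morphemes: walk | -ing
Each morpheme carries meaning
= 2 morphemes


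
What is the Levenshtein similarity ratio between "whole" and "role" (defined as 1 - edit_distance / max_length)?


Word 1: "whole" (length 5)
Word 2: "role" (length 4)
One optimal edit sequence:
  1. delete 'w'  (+1)
  2. substitute 'h' -> 'r'  (+1)
  3. keep 'o'
  4. keep 'l'
  5. keep 'e'
Edit distance = 2
Max length = max(5, 4) = 5
Similarity = 1 - 2/5
= 0.6000


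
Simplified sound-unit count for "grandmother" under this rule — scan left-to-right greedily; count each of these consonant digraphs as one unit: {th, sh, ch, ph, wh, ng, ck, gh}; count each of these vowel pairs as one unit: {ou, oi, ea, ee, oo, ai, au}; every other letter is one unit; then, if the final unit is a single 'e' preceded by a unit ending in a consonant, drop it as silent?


Word: "grandmother" (11 letters)
Left-to-right scan:
  (1) 'g' (letter)
  (2) 'r' (letter)
  (3) 'a' (letter)
  (4) 'n' (letter)
  (5) 'd' (letter)
  (6) 'm' (letter)
  (7) 'o' (letter)
  (8) 'th' (digraph)
  (9) 'e' (letter)
  (10) 'r' (letter)
Units from scan: 10
Sound units = 10 units


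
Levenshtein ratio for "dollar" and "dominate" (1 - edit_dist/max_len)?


Word 1: "dollar" (length 6)
Word 2: "dominate" (length 8)
One optimal edit sequence:
  1. keep 'd'
  2. keep 'o'
  3. insert 'm'  (+1)
  4. substitute 'l' -> 'i'  (+1)
  5. substitute 'l' -> 'n'  (+1)
  6. keep 'a'
  7. insert 't'  (+1)
  8. substitute 'r' -> 'e'  (+1)
Edit distance = 5
Max length = max(6, 8) = 8
Similarity = 1 - 5/8
= 0.3750


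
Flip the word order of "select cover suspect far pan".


Original: "select cover suspect far pan"
Words (1..n): select | cover | suspect | far | pan
Reversed (n..1): pan | far | suspect | cover | select
Result = "pan far suspect cover select"


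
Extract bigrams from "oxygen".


Word: "oxygen" (length 6)
Number of bigrams = 6 - 2 + 1 = 5
  Position 0: "ox"
  Position 1: "xy"
  Position 2: "yg"
  Position 3: "ge"
  Position 4: "en"
Bigrams = "ox", "xy", "yg", "ge", "en"


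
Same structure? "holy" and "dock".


Pattern of "holy": [0, 1, 2, 3]
Pattern of "dock": [0, 1, 2, 3]
Patterns match
Same pattern = Yes


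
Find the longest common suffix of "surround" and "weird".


Word 1: "surround"
Word 2: "weird"
Comparing from end:
  Pos -1: 'd' == 'd'
  Pos -2: 'n' != 'r' (stop)
LCS = "d" (length 1)


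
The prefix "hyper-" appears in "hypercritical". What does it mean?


Prefix: hyper-
As in: hypercritical -> hyper- + critical
Meaning = over / excessive


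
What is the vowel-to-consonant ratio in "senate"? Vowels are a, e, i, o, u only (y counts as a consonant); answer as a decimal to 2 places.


Word: "senate"
Vowels (a,e,i,o,u): 3
Consonants: 3
Ratio = 3/3
= 1.00


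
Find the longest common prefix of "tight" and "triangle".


Word 1: "tight"
Word 2: "triangle"
Comparing from start:
  Pos 0: 't' == 't'
  Pos 1: 'i' != 'r' (stop)
LCP = "t" (length 1)


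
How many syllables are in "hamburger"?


Word: "hamburger"
Syllable breakdown: ham | bur | ger
Counting: 3 parts
= 3 syllables


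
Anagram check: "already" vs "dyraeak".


Word 1: "already" → sorted: aadelry
Word 2: "dyraeak" → sorted: aadekry
Same letters? aadelry != aadekry
Anagram = No


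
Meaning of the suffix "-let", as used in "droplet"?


Suffix: -let
As in: droplet -> drop + -let
Meaning = small


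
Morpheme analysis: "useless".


Word: "useless"
Morphemes: use | -less
Each morpheme carries meaning
= 2 morphemes


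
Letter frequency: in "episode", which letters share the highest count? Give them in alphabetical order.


Word: "episode"
Letter counts:
  'd': 1
  'e': 2
  'i': 1
  'o': 1
  'p': 1
  's': 1
Maximum count = 2
Most frequent = 'e' (2 times each)


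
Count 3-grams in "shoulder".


Word: "shoulder" (length 8)
Number of 3-grams = length - 3 + 1 = 8 - 3 + 1
= 6


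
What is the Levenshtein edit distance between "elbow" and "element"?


Word 1: "elbow" (length 5)
Word 2: "element" (length 7)
One optimal edit sequence (insert/delete/substitute each cost 1):
  1. keep 'e'
  2. keep 'l'
  3. insert 'e'  (+1)
  4. insert 'm'  (+1)
  5. substitute 'b' -> 'e'  (+1)
  6. substitute 'o' -> 'n'  (+1)
  7. substitute 'w' -> 't'  (+1)
Total edit operations: 5
Edit distance = 5


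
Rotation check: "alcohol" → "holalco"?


Word: "alcohol", Candidate: "holalco"
Method: check if candidate is substring of word+word
"alcoholalcohol" contains "holalco"? Yes
Is rotation = Yes


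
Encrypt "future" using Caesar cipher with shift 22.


Word: "future"
Shift: 22
Each letter → (letter + shift) mod 26:
  'f' (5) + 22 = 1 → 'b'
  'u' (20) + 22 = 16 → 'q'
  't' (19) + 22 = 15 → 'p'
  'u' (20) + 22 = 16 → 'q'
  'r' (17) + 22 = 13 → 'n'
  'e' (4) + 22 = 0 → 'a'
Result = "bqpqna"


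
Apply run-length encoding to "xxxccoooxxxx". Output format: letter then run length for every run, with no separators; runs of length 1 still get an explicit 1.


String: "xxxccoooxxxx"
Scanning for consecutive runs:
  'x' x 3
  'c' x 2
  'o' x 3
  'x' x 4
RLE = "x3c2o3x4"


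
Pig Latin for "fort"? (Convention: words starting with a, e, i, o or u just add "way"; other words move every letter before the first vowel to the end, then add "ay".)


Word: "fort"
Starts with consonant(s) → move to end, add 'ay'
Consonant cluster: "f"
Pig Latin = "ortfay"


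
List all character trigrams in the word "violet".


Word: "violet" (length 6)
Number of trigrams = 6 - 3 + 1 = 4
  Position 0: "vio"
  Position 1: "iol"
  Position 2: "ole"
  Position 3: "let"
Trigrams = "vio", "iol", "ole", "let"


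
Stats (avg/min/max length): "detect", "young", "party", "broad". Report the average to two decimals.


Lengths: "detect"=6, "young"=5, "party"=5, "broad"=5
Sum = 21, Count = 4
Average = 21/4 = 5.25
= avg=5.25, min=5, max=6


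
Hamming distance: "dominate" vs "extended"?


Comparing character by character (same length = 8):
  Pos 0: 'd' vs 'e' !=
  Pos 1: 'o' vs 'x' !=
  Pos 2: 'm' vs 't' !=
  Pos 3: 'i' vs 'e' !=
  Pos 4: 'n' vs 'n' =
  Pos 5: 'a' vs 'd' !=
  Pos 6: 't' vs 'e' !=
  Pos 7: 'e' vs 'd' !=
Hamming distance = 7


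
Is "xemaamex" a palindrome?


Word: "xemaamex"
Reversed: "xemaamex"
Forward == Backward? xemaamex == xemaamex
Palindrome = Yes


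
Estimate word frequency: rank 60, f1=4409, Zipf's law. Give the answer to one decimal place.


Zipf's law: f(r) = f(1) / r
f(1) = 4409
f(60) = 4409 / 60
= 73.5 occurrences


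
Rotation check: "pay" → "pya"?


Word: "pay", Candidate: "pya"
Method: check if candidate is substring of word+word
"paypay" contains "pya"? No
Is rotation = No


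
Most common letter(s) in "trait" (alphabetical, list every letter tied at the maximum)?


Word: "trait"
Letter counts:
  'a': 1
  'i': 1
  'r': 1
  't': 2
Maximum count = 2
Most frequent = 't' (2 times each)


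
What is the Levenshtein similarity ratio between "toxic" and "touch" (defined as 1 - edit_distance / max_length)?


Word 1: "toxic" (length 5)
Word 2: "touch" (length 5)
One optimal edit sequence:
  1. keep 't'
  2. keep 'o'
  3. substitute 'x' -> 'u'  (+1)
  4. substitute 'i' -> 'c'  (+1)
  5. substitute 'c' -> 'h'  (+1)
Edit distance = 3
Max length = max(5, 5) = 5
Similarity = 1 - 3/5
= 0.4000


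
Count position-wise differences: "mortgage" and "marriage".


Comparing character by character (same length = 8):
  Pos 0: 'm' vs 'm' =
  Pos 1: 'o' vs 'a' !=
  Pos 2: 'r' vs 'r' =
  Pos 3: 't' vs 'r' !=
  Pos 4: 'g' vs 'i' !=
  Pos 5: 'a' vs 'a' =
  Pos 6: 'g' vs 'g' =
  Pos 7: 'e' vs 'e' =
Hamming distance = 3


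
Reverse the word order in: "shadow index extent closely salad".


Original: "shadow index extent closely salad"
Words (1..n): shadow | index | extent | closely | salad
Reversed (n..1): salad | closely | extent | index | shadow
Result = "salad closely extent index shadow"


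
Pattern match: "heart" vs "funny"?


Pattern of "heart": [0, 1, 2, 3, 4]
Pattern of "funny": [0, 1, 2, 2, 3]
Patterns do not match
Same pattern = No


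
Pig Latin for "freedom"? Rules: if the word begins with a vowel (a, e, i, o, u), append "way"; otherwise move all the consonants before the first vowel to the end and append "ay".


Word: "freedom"
Starts with consonant(s) → move to end, add 'ay'
Consonant cluster: "fr"
Pig Latin = "eedomfray"


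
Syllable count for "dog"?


Word: "dog"
Syllable breakdown: dog
Counting: 1 part
= 1 syllable


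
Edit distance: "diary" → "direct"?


Word 1: "diary" (length 5)
Word 2: "direct" (length 6)
One optimal edit sequence (insert/delete/substitute each cost 1):
  1. keep 'd'
  2. keep 'i'
  3. insert 'r'  (+1)
  4. substitute 'a' -> 'e'  (+1)
  5. substitute 'r' -> 'c'  (+1)
  6. substitute 'y' -> 't'  (+1)
Total edit operations: 4
Edit distance = 4


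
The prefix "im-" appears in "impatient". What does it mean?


Prefix: im-
As in: impatient -> im- + patient
Meaning = not / into


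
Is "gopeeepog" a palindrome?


Word: "gopeeepog"
Reversed: "gopeeepog"
Forward == Backward? gopeeepog == gopeeepog
Palindrome = Yes


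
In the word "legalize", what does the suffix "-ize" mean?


Suffix: -ize
Example: legalize = legal + -ize
Meaning = to make


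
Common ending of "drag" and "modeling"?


Word 1: "drag"
Word 2: "modeling"
Comparing from end:
  Pos -1: 'g' == 'g'
  Pos -2: 'a' != 'n' (stop)
LCS = "g" (length 1)


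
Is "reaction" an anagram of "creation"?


Word 1: "creation" → sorted: aceinort
Word 2: "reaction" → sorted: aceinort
Same letters? aceinort == aceinort
Anagram = Yes


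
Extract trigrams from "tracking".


Word: "tracking" (length 8)
Number of trigrams = 8 - 3 + 1 = 6
  Position 0: "tra"
  Position 1: "rac"
  Position 2: "ack"
  Position 3: "cki"
  Position 4: "kin"
  Position 5: "ing"
Trigrams = "tra", "rac", "ack", "cki", "kin", "ing"


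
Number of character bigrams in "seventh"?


Word: "seventh" (length 7)
Number of 2-grams = length - 2 + 1 = 7 - 2 + 1
= 6


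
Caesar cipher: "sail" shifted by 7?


Word: "sail"
Shift: 7
Each letter → (letter + shift) mod 26:
  's' (18) + 7 = 25 → 'z'
  'a' (0) + 7 = 7 → 'h'
  'i' (8) + 7 = 15 → 'p'
  'l' (11) + 7 = 18 → 's'
Result = "zhps"


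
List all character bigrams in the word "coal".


Word: "coal" (length 4)
Number of bigrams = 4 - 2 + 1 = 3
  Position 0: "co"
  Position 1: "oa"
  Position 2: "al"
Bigrams = "co", "oa", "al"


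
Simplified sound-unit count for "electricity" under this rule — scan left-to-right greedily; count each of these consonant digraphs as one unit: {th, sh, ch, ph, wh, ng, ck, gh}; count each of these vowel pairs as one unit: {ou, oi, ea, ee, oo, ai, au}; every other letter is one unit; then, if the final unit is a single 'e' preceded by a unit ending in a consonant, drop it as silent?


Word: "electricity" (11 letters)
Left-to-right scan:
  1. 'e' (letter)
  2. 'l' (letter)
  3. 'e' (letter)
  4. 'c' (letter)
  5. 't' (letter)
  6. 'r' (letter)
  7. 'i' (letter)
  8. 'c' (letter)
  9. 'i' (letter)
  10. 't' (letter)
  11. 'y' (letter)
Units from scan: 11
Sound units = 11 units


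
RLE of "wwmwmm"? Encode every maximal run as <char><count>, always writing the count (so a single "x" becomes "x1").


String: "wwmwmm"
Scanning for consecutive runs:
  'w' x 2
  'm' x 1
  'w' x 1
  'm' x 2
RLE = "w2m1w1m2"


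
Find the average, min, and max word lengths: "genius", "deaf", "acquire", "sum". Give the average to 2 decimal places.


Lengths: "genius"=6, "deaf"=4, "acquire"=7, "sum"=3
Sum = 20, Count = 4
Average = 20/4 = 5.00
= avg=5.00, min=3, max=7


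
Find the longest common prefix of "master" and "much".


Word 1: "master"
Word 2: "much"
Comparing from start:
  Pos 0: 'm' == 'm'
  Pos 1: 'a' != 'u' (stop)
LCP = "m" (length 1)


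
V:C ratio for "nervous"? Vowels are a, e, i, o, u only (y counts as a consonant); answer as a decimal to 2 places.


Word: "nervous"
Vowels (a,e,i,o,u): 3
Consonants: 4
Ratio = 3/4
= 0.75


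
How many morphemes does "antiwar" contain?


Word: "antiwar"
Morphemes: anti- | war
Each morpheme carries meaning
= 2 morphemes


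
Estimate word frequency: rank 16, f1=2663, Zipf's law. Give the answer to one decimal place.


Zipf's law: f(r) = f(1) / r
f(1) = 2663
f(16) = 2663 / 16
= 166.4 occurrences


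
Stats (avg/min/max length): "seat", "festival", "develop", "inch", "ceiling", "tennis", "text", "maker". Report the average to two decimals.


Lengths: "seat"=4, "festival"=8, "develop"=7, "inch"=4, "ceiling"=7, "tennis"=6, "text"=4, "maker"=5
Sum = 45, Count = 8
Average = 45/8 = 5.63
= avg=5.63, min=4, max=8


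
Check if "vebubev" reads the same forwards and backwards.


Word: "vebubev"
Reversed: "vebubev"
Forward == Backward? vebubev == vebubev
Palindrome = Yes


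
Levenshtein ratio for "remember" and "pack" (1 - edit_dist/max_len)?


Word 1: "remember" (length 8)
Word 2: "pack" (length 4)
One optimal edit sequence:
  1. delete 'r'  (+1)
  2. delete 'e'  (+1)
  3. delete 'm'  (+1)
  4. delete 'e'  (+1)
  5. substitute 'm' -> 'p'  (+1)
  6. substitute 'b' -> 'a'  (+1)
  7. substitute 'e' -> 'c'  (+1)
  8. substitute 'r' -> 'k'  (+1)
Edit distance = 8
Max length = max(8, 4) = 8
Similarity = 1 - 8/8
= 0.0000


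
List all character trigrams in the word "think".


Word: "think" (length 5)
Number of trigrams = 5 - 3 + 1 = 3
  Position 0: "thi"
  Position 1: "hin"
  Position 2: "ink"
Trigrams = "thi", "hin", "ink"


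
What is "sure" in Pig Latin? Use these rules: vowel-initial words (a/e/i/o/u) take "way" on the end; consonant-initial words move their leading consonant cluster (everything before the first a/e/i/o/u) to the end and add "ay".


Word: "sure"
Starts with consonant(s) → move to end, add 'ay'
Consonant cluster: "s"
Pig Latin = "uresay"


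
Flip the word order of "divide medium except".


Original: "divide medium except"
Words (1..n): divide | medium | except
Reversed (n..1): except | medium | divide
Result = "except medium divide"


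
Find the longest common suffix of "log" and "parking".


Word 1: "log"
Word 2: "parking"
Comparing from end:
  Pos -1: 'g' == 'g'
  Pos -2: 'o' != 'n' (stop)
LCS = "g" (length 1)


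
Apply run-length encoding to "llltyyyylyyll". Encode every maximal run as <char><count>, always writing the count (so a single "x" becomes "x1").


String: "llltyyyylyyll"
Scanning for consecutive runs:
  'l' x 3
  't' x 1
  'y' x 4
  'l' x 1
  'y' x 2
  'l' x 2
RLE = "l3t1y4l1y2l2"


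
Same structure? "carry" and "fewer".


Pattern of "carry": [0, 1, 2, 2, 3]
Pattern of "fewer": [0, 1, 2, 1, 3]
Patterns do not match
Same pattern = No


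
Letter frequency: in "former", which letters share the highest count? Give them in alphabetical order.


Word: "former"
Letter counts:
  'e': 1
  'f': 1
  'm': 1
  'o': 1
  'r': 2
Maximum count = 2
Most frequent = 'r' (2 times each)


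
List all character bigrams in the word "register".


Word: "register" (length 8)
Number of bigrams = 8 - 2 + 1 = 7
  Position 0: "re"
  Position 1: "eg"
  Position 2: "gi"
  Position 3: "is"
  Position 4: "st"
  Position 5: "te"
  Position 6: "er"
Bigrams = "re", "eg", "gi", "is", "st", "te", "er"


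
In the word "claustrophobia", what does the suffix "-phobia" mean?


Suffix: -phobia
Example: claustrophobia (claustro- + -phobia)
Meaning = fear of


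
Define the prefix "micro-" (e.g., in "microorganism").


Prefix: micro-
Example: microorganism (micro- + organism)
Meaning = small


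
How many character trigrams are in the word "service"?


Word: "service" (length 7)
Number of 3-grams = length - 3 + 1 = 7 - 3 + 1
= 5


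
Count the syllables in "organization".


Word: "organization"
Syllable breakdown: or · gan · i · za · tion
Counting: 5 parts
= 5 syllables


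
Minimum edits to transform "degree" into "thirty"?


Word 1: "degree" (length 6)
Word 2: "thirty" (length 6)
One optimal edit sequence (insert/delete/substitute each cost 1):
  1. substitute 'd' -> 't'  (+1)
  2. substitute 'e' -> 'h'  (+1)
  3. substitute 'g' -> 'i'  (+1)
  4. keep 'r'
  5. substitute 'e' -> 't'  (+1)
  6. substitute 'e' -> 'y'  (+1)
Total edit operations: 5
Edit distance = 5


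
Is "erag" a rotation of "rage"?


Word: "rage", Candidate: "erag"
Method: check if candidate is substring of word+word
"ragerage" contains "erag"? Yes
Is rotation = Yes


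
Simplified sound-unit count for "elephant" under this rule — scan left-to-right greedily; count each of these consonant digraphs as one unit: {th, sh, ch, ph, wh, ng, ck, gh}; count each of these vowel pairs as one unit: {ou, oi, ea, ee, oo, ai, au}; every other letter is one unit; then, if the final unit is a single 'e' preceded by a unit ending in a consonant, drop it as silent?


Word: "elephant" (8 letters)
Left-to-right scan:
  (1) 'e' (letter)
  (2) 'l' (letter)
  (3) 'e' (letter)
  (4) 'ph' (digraph)
  (5) 'a' (letter)
  (6) 'n' (letter)
  (7) 't' (letter)
Units from scan: 7
Sound units = 7 units


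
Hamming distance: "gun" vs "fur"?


Comparing character by character (same length = 3):
  Pos 0: 'g' vs 'f' !=
  Pos 1: 'u' vs 'u' =
  Pos 2: 'n' vs 'r' !=
Hamming distance = 2


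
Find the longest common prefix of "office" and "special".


Word 1: "office"
Word 2: "special"
Comparing from start:
  Pos 0: 'o' != 's' (stop)
LCP = "" (length 0)


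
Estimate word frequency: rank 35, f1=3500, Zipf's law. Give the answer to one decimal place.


Zipf's law: f(r) = f(1) / r
f(1) = 3500
f(35) = 3500 / 35
= 100.0 occurrences


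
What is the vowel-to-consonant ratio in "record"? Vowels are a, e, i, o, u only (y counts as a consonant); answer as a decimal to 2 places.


Word: "record"
Vowels (a,e,i,o,u): 2
Consonants: 4
Ratio = 2/4
= 0.50


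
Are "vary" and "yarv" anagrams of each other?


Word 1: "vary" → sorted: arvy
Word 2: "yarv" → sorted: arvy
Same letters? arvy == arvy
Anagram = Yes


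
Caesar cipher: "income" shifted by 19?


Word: "income"
Shift: 19
Each letter → (letter + shift) mod 26:
  'i' (8) + 19 = 1 → 'b'
  'n' (13) + 19 = 6 → 'g'
  'c' (2) + 19 = 21 → 'v'
  'o' (14) + 19 = 7 → 'h'
  'm' (12) + 19 = 5 → 'f'
  'e' (4) + 19 = 23 → 'x'
Result = "bgvhfx"


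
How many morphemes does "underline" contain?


Word: "underline"
Morphemes: under- | line
Each morpheme carries meaning
= 2 morphemes


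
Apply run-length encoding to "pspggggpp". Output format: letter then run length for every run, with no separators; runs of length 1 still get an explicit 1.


String: "pspggggpp"
Scanning for consecutive runs:
  'p' x 1
  's' x 1
  'p' x 1
  'g' x 4
  'p' x 2
RLE = "p1s1p1g4p2"


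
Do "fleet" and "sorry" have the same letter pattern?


Pattern of "fleet": [0, 1, 2, 2, 3]
Pattern of "sorry": [0, 1, 2, 2, 3]
Patterns match
Same pattern = Yes


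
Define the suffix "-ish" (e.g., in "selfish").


Suffix: -ish
Example: selfish (self + -ish)
Meaning = somewhat / having the qualities of


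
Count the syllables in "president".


Word: "president"
Syllable breakdown: pres | i | dent
Counting: 3 parts
= 3 syllables


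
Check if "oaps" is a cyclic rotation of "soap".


Word: "soap", Candidate: "oaps"
Method: check if candidate is substring of word+word
"soapsoap" contains "oaps"? Yes
Is rotation = Yes


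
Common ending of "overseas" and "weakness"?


Word 1: "overseas"
Word 2: "weakness"
Comparing from end:
  Pos -1: 's' == 's'
  Pos -2: 'a' != 's' (stop)
LCS = "s" (length 1)


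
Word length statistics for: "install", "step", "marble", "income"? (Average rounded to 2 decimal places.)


Lengths: "install"=7, "step"=4, "marble"=6, "income"=6
Sum = 23, Count = 4
Average = 23/4 = 5.75
= avg=5.75, min=4, max=7


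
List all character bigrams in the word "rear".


Word: "rear" (length 4)
Number of bigrams = 4 - 2 + 1 = 3
  Position 0: "re"
  Position 1: "ea"
  Position 2: "ar"
Bigrams = "re", "ea", "ar"


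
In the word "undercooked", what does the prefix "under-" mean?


Prefix: under-
As in: undercooked -> under- + cooked
Meaning = insufficient


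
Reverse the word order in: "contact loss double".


Original: "contact loss double"
Words (1..n): contact | loss | double
Reversed (n..1): double | loss | contact
Result = "double loss contact"


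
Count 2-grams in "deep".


Word: "deep" (length 4)
Number of 2-grams = length - 2 + 1 = 4 - 2 + 1
= 3


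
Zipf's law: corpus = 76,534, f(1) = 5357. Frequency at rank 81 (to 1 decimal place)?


Zipf's law: f(r) = f(1) / r
f(1) = 5357
f(81) = 5357 / 81
= 66.1 occurrences


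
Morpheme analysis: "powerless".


Word: "powerless"
Morphemes: power / -less
Each morpheme carries meaning
= 2 morphemes


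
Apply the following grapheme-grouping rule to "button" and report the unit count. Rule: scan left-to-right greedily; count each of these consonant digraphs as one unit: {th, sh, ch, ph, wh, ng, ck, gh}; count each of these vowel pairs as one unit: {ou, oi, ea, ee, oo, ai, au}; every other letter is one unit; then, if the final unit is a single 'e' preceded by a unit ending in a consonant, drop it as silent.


Word: "button" (6 letters)
Left-to-right scan:
  1. 'b' (letter)
  2. 'u' (letter)
  3. 't' (letter)
  4. 't' (letter)
  5. 'o' (letter)
  6. 'n' (letter)
Units from scan: 6
Sound units = 6 units


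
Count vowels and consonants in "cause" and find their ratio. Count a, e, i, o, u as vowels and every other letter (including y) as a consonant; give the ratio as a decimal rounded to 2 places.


Word: "cause"
Vowels (a,e,i,o,u): 3
Consonants: 2
Ratio = 3/2
= 1.50


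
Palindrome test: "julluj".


Word: "julluj"
Reversed: "julluj"
Forward == Backward? julluj == julluj
Palindrome = Yes


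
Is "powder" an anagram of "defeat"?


Word 1: "defeat" → sorted: adeeft
Word 2: "powder" → sorted: deoprw
Same letters? adeeft != deoprw
Anagram = No


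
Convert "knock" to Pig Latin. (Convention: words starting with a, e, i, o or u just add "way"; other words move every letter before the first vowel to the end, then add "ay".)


Word: "knock"
Starts with consonant(s) → move to end, add 'ay'
Consonant cluster: "kn"
Pig Latin = "ockknay"


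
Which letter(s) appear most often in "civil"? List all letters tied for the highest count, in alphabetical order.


Word: "civil"
Letter counts:
  'c': 1
  'i': 2
  'l': 1
  'v': 1
Maximum count = 2
Most frequent = 'i' (2 times each)


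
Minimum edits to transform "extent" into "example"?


Word 1: "extent" (length 6)
Word 2: "example" (length 7)
One optimal edit sequence (insert/delete/substitute each cost 1):
  1. keep 'e'
  2. keep 'x'
  3. insert 'a'  (+1)
  4. substitute 't' -> 'm'  (+1)
  5. substitute 'e' -> 'p'  (+1)
  6. substitute 'n' -> 'l'  (+1)
  7. substitute 't' -> 'e'  (+1)
Total edit operations: 5
Edit distance = 5


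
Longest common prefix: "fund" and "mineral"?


Word 1: "fund"
Word 2: "mineral"
Comparing from start:
  Pos 0: 'f' != 'm' (stop)
LCP = "" (length 0)


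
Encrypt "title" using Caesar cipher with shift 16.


Word: "title"
Shift: 16
Each letter → (letter + shift) mod 26:
  't' (19) + 16 = 9 → 'j'
  'i' (8) + 16 = 24 → 'y'
  't' (19) + 16 = 9 → 'j'
  'l' (11) + 16 = 1 → 'b'
  'e' (4) + 16 = 20 → 'u'
Result = "jyjbu"


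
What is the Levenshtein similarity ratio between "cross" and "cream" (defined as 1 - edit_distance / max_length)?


Word 1: "cross" (length 5)
Word 2: "cream" (length 5)
One optimal edit sequence:
  1. keep 'c'
  2. keep 'r'
  3. substitute 'o' -> 'e'  (+1)
  4. substitute 's' -> 'a'  (+1)
  5. substitute 's' -> 'm'  (+1)
Edit distance = 3
Max length = max(5, 5) = 5
Similarity = 1 - 3/5
= 0.4000


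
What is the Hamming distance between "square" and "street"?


Comparing character by character (same length = 6):
  Pos 0: 's' vs 's' =
  Pos 1: 'q' vs 't' !=
  Pos 2: 'u' vs 'r' !=
  Pos 3: 'a' vs 'e' !=
  Pos 4: 'r' vs 'e' !=
  Pos 5: 'e' vs 't' !=
Hamming distance = 5


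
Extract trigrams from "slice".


Word: "slice" (length 5)
Number of trigrams = 5 - 3 + 1 = 3
  Position 0: "sli"
  Position 1: "lic"
  Position 2: "ice"
Trigrams = "sli", "lic", "ice"
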